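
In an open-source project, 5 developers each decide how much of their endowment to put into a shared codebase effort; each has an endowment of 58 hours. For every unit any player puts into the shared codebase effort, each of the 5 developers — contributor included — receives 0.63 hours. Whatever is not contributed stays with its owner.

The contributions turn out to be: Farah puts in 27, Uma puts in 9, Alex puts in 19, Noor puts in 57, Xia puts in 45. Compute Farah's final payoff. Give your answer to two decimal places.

129.91 hours

Total contributed: 27 + 9 + 19 + 57 + 45 = 157.
Each receives 0.63 × 157 = 98.91 from the shared codebase effort.
Farah keeps 58 − 27 = 31, so Farah's payoff is 31 + 98.91 = 129.91.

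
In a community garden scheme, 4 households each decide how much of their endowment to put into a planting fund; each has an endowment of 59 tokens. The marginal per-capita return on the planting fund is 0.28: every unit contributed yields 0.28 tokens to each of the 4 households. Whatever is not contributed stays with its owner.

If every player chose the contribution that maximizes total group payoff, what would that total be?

Each contributed unit returns 1.120 to the group as a whole (0.28 to each of 4 players), which exceeds 1, so the social optimum is full contribution: group total = 1.120 × 236 = 264.32.

264.32 tokens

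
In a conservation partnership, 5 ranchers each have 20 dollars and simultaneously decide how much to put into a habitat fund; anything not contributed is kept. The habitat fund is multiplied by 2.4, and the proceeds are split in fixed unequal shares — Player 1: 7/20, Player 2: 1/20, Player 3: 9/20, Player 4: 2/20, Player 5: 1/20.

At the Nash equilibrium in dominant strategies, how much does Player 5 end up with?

22.40 dollars

A player with share s gets back 2.4·s per unit contributed, so full contribution is dominant for anyone with s > 1/2.4 = 0.4167 and zero contribution is dominant for anyone below.
Only Player 3 (9/20) clears that bar, contributing 20; the remaining 4 contribute 0. Total contributed: 20.
Player 5 keeps 20 and receives 2.4 × 20 × 1/20 = 2.40 from the habitat fund, for a payoff of 22.40.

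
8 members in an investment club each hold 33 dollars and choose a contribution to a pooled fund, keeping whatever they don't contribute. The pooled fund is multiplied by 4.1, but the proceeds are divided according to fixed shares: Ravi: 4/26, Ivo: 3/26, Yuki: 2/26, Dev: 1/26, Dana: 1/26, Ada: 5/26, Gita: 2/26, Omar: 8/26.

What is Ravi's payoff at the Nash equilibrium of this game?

53.82 dollars

Each unit j contributes comes back to j as 4.1 × (j's share), so j prefers to contribute only if that share exceeds 1/4.1 = 0.2439; otherwise keeping the unit dominates.
Only Omar (8/26) clears that bar, contributing 33; the remaining 7 contribute 0. Total contributed: 33.
Ravi keeps 33 and receives 4.1 × 33 × 4/26 = 20.82 from the pooled fund, for a payoff of 53.82.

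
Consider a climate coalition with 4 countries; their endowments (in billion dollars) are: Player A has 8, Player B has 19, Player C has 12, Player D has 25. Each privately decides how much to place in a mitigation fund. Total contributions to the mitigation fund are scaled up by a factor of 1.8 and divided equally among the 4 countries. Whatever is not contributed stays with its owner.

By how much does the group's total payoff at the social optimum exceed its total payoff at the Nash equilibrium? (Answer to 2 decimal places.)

The private return per contributed unit is 1.8/4 = 0.4500 < 1 for every player regardless of endowment, so the Nash equilibrium is zero contribution and the group total is Σ E_j = 8 + 19 + 12 + 25 = 64.
Each contributed unit returns 1.800 to the group, so the social optimum is full contribution by everyone: group total = 1.800 × 64 = 115.20.
Efficiency loss = (1.800 − 1) × 64 = 51.20.

51.20 billion dollars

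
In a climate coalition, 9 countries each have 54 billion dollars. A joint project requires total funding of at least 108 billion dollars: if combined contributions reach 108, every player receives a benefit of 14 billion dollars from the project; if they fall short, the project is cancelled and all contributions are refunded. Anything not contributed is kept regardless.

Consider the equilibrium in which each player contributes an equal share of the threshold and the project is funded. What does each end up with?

56 billion dollars

Equal share of the threshold: 108/9 = 12.
At this profile no one gains by cutting their contribution: any cut drops the total below 108, the project is cancelled, contributions are refunded, and the deviator ends with 54, which is less than 54 − 12 + 14 = 56. Contributing more than 12 just wastes the excess. So contributing exactly 12 is a best response.
Each player's payoff: 54 − 12 + 14 = 56.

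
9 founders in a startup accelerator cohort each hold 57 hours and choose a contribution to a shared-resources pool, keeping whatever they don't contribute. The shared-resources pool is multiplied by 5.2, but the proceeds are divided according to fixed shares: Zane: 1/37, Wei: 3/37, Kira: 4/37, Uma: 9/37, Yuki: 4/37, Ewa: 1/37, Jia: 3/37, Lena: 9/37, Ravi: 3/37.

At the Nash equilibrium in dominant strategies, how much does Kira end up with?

121.09 hours

For player j, contributing a unit is worthwhile iff 5.2 × (j's share) ≥ 1, i.e. iff j's share is at least 0.1923.
The shares above 0.1923 belong to Uma and Lena, contributing 57 each; the remaining 7 contribute 0. Total contributed: 114.
Kira keeps 57 and receives 5.2 × 114 × 4/37 = 64.09 from the shared-resources pool, for a payoff of 121.09.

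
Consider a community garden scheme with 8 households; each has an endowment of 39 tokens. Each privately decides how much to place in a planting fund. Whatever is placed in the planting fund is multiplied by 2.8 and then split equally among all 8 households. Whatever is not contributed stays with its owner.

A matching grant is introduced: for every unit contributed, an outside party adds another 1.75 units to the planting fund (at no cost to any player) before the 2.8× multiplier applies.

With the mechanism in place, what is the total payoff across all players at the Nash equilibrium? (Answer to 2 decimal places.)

With the mechanism, a contributed unit returns 2.8 × 2.75 / 8 = 0.9625 per unit of net cost — still below 1 — so contributing 0 remains dominant for every player.
At the Nash equilibrium no one contributes; group total payoff = 8 × 39 = 312.

312.00 tokens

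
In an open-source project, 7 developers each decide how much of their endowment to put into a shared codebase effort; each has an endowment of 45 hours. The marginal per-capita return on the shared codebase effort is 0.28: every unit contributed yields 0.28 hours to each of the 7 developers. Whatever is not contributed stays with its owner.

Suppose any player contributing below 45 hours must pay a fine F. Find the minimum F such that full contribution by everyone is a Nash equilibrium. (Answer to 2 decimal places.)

32.40 hours

Given the others contribute fully, the best deviation is to contribute 0 (any partial contribution still incurs the fine and gives up units whose private return 0.28 is below 1).
Deviating from 45 to 0 saves 45 hours but forfeits the deviator's share of the drop in the shared codebase effort: 0.28 × 45 = 12.60.
So the deviation gain is 45 − 12.60 = 32.40, and the fine must be at least 32.40 hours to wipe it out.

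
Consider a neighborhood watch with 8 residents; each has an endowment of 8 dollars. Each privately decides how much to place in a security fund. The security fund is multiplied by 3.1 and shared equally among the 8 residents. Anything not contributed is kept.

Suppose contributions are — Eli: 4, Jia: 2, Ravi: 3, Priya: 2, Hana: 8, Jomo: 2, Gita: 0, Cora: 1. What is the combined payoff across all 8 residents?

110.20 dollars

Total contributed: 4 + 2 + 3 + 2 + 8 + 2 + 0 + 1 = 22; total kept: 8 × 8 − 22 = 42.
The security fund pays out 3.1 × 22 = 68.20 in aggregate.
Group total = 42 + 68.20 = 110.20.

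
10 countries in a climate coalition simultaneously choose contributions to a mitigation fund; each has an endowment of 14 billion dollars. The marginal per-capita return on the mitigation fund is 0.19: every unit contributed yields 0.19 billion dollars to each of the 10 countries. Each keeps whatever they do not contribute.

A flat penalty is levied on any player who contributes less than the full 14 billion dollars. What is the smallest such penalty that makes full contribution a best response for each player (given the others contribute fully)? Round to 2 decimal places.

11.34 billion dollars

Given the others contribute fully, the best deviation is to contribute 0 (any partial contribution still incurs the fine and gives up units whose private return 0.19 is below 1).
Deviating from 14 to 0 saves 14 billion dollars but forfeits the deviator's share of the drop in the mitigation fund: 0.19 × 14 = 2.66.
So the deviation gain is 14 − 2.66 = 11.34, and the fine must be at least 11.34 billion dollars to wipe it out.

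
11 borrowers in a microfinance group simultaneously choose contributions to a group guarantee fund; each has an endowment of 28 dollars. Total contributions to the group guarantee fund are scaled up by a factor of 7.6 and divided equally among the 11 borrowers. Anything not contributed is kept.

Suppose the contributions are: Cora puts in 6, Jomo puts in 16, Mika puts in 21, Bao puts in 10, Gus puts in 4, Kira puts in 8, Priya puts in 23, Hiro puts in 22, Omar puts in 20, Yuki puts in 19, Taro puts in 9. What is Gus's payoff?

133.16 dollars

Total contributed: 6 + 16 + 21 + 10 + 4 + 8 + 23 + 22 + 20 + 19 + 9 = 158.
Each receives 7.6 × 158 / 11 = 109.16 from the group guarantee fund.
Gus keeps 28 − 4 = 24, so Gus's payoff is 24 + 109.16 = 133.16.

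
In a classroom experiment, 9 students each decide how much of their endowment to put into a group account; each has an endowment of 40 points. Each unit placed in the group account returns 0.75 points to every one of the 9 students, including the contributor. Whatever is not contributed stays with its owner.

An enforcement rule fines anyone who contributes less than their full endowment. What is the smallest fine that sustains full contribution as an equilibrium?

Given the others contribute fully, the best deviation is to contribute 0 (any partial contribution still incurs the fine and gives up units whose private return 0.75 is below 1).
Deviating from 40 to 0 saves 40 points but forfeits the deviator's share of the drop in the group account: 0.75 × 40 = 30.00.
So the deviation gain is 40 − 30.00 = 10.00, and the fine must be at least 10.00 points to wipe it out.

10.00 points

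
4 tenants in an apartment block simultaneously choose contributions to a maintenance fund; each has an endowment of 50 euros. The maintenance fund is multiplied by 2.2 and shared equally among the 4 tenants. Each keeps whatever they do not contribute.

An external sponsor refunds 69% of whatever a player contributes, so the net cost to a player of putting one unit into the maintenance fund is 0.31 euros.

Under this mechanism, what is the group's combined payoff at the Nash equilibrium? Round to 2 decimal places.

578.00 euros

The effective private return per unit is now (2.2/4) / 0.31 = 1.7742 > 1, so every player's dominant strategy flips to full contribution.
So the Nash equilibrium is full contribution by all 4; the group earns 4 × (50 × 0.69 + 2.2 × 50) = 578.00.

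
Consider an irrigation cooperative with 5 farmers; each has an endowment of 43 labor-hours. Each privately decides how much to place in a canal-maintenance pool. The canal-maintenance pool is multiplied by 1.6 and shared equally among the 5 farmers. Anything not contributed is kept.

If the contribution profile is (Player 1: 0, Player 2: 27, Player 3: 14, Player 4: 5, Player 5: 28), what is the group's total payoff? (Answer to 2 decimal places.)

Total contributed: 0 + 27 + 14 + 5 + 28 = 74; total kept: 5 × 43 − 74 = 141.
The canal-maintenance pool pays out 1.6 × 74 = 118.40 in aggregate.
Group total = 141 + 118.40 = 259.40.

259.40 labor-hours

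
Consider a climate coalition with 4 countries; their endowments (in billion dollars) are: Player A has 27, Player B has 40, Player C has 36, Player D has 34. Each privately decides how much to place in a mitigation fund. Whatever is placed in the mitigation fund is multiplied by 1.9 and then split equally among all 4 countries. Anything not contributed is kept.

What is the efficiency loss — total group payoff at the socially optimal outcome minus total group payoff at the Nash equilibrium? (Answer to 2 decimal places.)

The private return per contributed unit is 1.9/4 = 0.4750 < 1 for every player regardless of endowment, so the Nash equilibrium is zero contribution and the group total is Σ E_j = 27 + 40 + 36 + 34 = 137.
Each contributed unit returns 1.900 to the group, so the social optimum is full contribution by everyone: group total = 1.900 × 137 = 260.30.
Efficiency loss = (1.900 − 1) × 137 = 123.30.

123.30 billion dollars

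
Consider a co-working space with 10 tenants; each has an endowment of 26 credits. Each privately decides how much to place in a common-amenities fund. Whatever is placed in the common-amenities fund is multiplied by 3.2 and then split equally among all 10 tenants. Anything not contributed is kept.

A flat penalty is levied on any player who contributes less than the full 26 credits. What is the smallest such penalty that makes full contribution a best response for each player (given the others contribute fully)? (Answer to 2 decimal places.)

17.68 credits

Given the others contribute fully, the best deviation is to contribute 0 (any partial contribution still incurs the fine and gives up units whose private return 0.3200 is below 1).
Deviating from 26 to 0 saves 26 credits but forfeits the deviator's share of the drop in the common-amenities fund: 3.2/10 × 26 = 8.32.
So the deviation gain is 26 − 8.32 = 17.68, and the fine must be at least 17.68 credits to wipe it out.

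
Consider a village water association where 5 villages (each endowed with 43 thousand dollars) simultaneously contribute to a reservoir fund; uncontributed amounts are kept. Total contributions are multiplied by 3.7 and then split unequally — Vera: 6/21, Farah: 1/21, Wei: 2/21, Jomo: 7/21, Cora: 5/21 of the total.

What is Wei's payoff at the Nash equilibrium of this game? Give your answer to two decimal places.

A player with share s gets back 3.7·s per unit contributed, so full contribution is dominant for anyone with s > 1/3.7 = 0.2703 and zero contribution is dominant for anyone below.
Vera and Jomo are above the threshold, contributing 43 each; the remaining 3 contribute 0. Total contributed: 86.
Wei keeps 43 and receives 3.7 × 86 × 2/21 = 30.30 from the reservoir fund, for a payoff of 73.30.

73.30 thousand dollars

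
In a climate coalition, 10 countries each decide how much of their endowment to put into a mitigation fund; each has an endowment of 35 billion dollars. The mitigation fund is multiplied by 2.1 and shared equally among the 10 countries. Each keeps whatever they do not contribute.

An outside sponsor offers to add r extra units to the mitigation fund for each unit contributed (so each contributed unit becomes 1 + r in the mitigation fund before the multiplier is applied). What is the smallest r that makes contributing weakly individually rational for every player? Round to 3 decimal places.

With matching at rate r, one contributed unit becomes (1 + r) in the mitigation fund and returns 2.1 × (1 + r) / 10 to the contributor.
Setting this equal to 1: 1 + r = 10/2.1 = 4.7619.
So the minimum matching rate is r = 4.7619 − 1 = 3.762.

3.762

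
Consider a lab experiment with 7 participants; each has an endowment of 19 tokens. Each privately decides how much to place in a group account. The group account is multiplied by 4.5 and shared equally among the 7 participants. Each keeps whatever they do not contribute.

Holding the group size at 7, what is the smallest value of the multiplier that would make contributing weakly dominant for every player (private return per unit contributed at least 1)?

7

A contributed unit returns (multiplier)/7 to its contributor.
This reaches 1 exactly when the multiplier is 7.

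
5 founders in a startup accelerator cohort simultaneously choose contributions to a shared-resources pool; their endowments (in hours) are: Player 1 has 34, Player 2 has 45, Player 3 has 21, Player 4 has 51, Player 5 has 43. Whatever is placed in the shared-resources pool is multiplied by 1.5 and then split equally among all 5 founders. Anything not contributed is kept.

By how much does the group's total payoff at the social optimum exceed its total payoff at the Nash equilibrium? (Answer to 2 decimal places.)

97.00 hours

The private return per contributed unit is 1.5/5 = 0.3000 < 1 for every player regardless of endowment, so the Nash equilibrium is zero contribution and the group total is Σ E_j = 34 + 45 + 21 + 51 + 43 = 194.
Each contributed unit returns 1.500 to the group, so the social optimum is full contribution by everyone: group total = 1.500 × 194 = 291.00.
Efficiency loss = (1.500 − 1) × 194 = 97.00.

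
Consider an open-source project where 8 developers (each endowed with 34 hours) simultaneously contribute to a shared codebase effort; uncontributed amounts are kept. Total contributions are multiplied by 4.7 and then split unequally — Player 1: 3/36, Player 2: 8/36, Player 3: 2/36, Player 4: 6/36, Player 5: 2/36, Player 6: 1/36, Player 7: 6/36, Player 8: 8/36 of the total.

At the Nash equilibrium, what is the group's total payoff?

Each unit j contributes comes back to j as 4.7 × (j's share), so j prefers to contribute only if that share exceeds 1/4.7 = 0.2128; otherwise keeping the unit dominates.
The shares above 0.2128 belong to Player 2 and Player 8, contributing 34 each; the remaining 6 contribute 0. Total contributed: 68.
The shared codebase effort pays out 4.7 × 68 = 319.60 in total (split across the unequal shares, but the aggregate is all that matters for the group sum).
The 6 free-riders keep 34 each, adding 204. Group total = 204 + 319.60 = 523.60.

523.60 hours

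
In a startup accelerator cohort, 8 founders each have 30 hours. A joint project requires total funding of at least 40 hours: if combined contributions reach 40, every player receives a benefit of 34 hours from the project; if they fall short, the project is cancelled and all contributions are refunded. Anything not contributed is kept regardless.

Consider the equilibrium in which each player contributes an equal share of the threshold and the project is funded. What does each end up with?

Equal share of the threshold: 40/8 = 5.
At this profile no one gains by cutting their contribution: any cut drops the total below 40, the project is cancelled, contributions are refunded, and the deviator ends with 30, which is less than 30 − 5 + 34 = 59. Contributing more than 5 just wastes the excess. So contributing exactly 5 is a best response.
Each player's payoff: 30 − 5 + 34 = 59.

59 hours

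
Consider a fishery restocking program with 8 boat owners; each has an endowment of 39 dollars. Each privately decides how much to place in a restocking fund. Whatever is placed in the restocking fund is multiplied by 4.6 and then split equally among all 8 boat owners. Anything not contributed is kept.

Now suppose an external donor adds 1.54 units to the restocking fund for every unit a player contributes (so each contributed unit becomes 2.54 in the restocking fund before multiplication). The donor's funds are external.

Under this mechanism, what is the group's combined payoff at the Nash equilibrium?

3645.41 dollars

Under the mechanism each unit contributed yields 4.6 × 2.54 / 8 = 1.4605 back to its contributor per unit of net cost, which exceeds 1, making full contribution the dominant choice for everyone.
At the Nash equilibrium everyone contributes 39. Group total payoff = 4.6 × 2.54 × 312 = 3645.41.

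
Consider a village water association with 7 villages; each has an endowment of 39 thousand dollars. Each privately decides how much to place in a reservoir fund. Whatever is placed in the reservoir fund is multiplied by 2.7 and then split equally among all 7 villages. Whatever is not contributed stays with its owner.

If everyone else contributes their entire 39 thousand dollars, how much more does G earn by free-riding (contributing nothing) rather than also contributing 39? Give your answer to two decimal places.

23.96 thousand dollars

Switching from a contribution of 39 to 0 lets G keep an extra 39 thousand dollars, but lowers the reservoir fund by 39, which costs G their own share of that drop: 2.7/7 × 39 = 15.04.
Net gain = 39 − 15.04 = 23.96. The private return per contributed unit (0.3857) is below 1, so free-riding is indeed the best response regardless of what the others do.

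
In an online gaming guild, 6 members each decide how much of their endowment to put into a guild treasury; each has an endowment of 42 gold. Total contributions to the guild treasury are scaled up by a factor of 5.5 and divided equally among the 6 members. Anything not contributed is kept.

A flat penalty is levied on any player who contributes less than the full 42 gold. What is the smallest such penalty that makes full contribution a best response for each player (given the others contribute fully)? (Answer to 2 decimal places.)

Given the others contribute fully, the best deviation is to contribute 0 (any partial contribution still incurs the fine and gives up units whose private return 0.9167 is below 1).
Deviating from 42 to 0 saves 42 gold but forfeits the deviator's share of the drop in the guild treasury: 5.5/6 × 42 = 38.50.
So the deviation gain is 42 − 38.50 = 3.50, and the fine must be at least 3.50 gold to wipe it out.

3.50 gold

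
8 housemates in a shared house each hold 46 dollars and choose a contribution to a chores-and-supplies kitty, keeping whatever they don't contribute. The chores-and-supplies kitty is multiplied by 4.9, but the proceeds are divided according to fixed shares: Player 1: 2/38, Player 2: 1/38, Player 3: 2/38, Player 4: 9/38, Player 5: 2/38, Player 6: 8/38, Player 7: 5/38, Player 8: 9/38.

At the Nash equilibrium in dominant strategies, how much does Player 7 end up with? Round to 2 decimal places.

Player j's private return per contributed unit is 4.9 × (j's share). Contributing is weakly dominant for j when that share is at least 1/4.9 = 0.2041, and contributing 0 is dominant otherwise.
Player 4, Player 6 and Player 8 clear that bar, contributing 46 each; the remaining 5 contribute 0. Total contributed: 138.
Player 7 keeps 46 and receives 4.9 × 138 × 5/38 = 88.97 from the chores-and-supplies kitty, for a payoff of 134.97.

134.97 dollars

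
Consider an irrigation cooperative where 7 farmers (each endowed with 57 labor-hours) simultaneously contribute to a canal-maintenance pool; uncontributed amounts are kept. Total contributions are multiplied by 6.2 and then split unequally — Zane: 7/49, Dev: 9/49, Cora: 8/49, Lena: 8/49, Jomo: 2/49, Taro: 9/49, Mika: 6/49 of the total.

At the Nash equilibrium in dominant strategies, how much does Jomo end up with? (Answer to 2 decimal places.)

For player j, contributing a unit is worthwhile iff 6.2 × (j's share) ≥ 1, i.e. iff j's share is at least 0.1613.
Dev, Cora, Lena and Taro clear that bar, contributing 57 each; the remaining 3 contribute 0. Total contributed: 228.
Jomo keeps 57 and receives 6.2 × 228 × 2/49 = 57.70 from the canal-maintenance pool, for a payoff of 114.70.

114.70 labor-hours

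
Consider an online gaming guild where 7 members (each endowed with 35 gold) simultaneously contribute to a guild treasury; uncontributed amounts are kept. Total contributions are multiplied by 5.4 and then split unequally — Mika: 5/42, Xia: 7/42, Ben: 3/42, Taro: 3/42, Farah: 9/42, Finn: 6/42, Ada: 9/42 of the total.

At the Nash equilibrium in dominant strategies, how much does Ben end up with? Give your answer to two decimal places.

62.00 gold

Each unit j contributes comes back to j as 5.4 × (j's share), so j prefers to contribute only if that share exceeds 1/5.4 = 0.1852; otherwise keeping the unit dominates.
Farah and Ada clear that bar, contributing 35 each; the remaining 5 contribute 0. Total contributed: 70.
Ben keeps 35 and receives 5.4 × 70 × 3/42 = 27.00 from the guild treasury, for a payoff of 62.00.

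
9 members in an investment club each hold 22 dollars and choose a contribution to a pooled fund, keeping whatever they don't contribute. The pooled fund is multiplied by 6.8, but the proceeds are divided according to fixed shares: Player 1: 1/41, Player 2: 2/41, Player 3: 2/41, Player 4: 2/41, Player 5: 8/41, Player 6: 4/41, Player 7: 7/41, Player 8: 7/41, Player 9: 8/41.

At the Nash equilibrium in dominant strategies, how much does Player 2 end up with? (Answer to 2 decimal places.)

A player with share s gets back 6.8·s per unit contributed, so full contribution is dominant for anyone with s > 1/6.8 = 0.1471 and zero contribution is dominant for anyone below.
Player 5, Player 7, Player 8 and Player 9 clear that bar, contributing 22 each; the remaining 5 contribute 0. Total contributed: 88.
Player 2 keeps 22 and receives 6.8 × 88 × 2/41 = 29.19 from the pooled fund, for a payoff of 51.19.

51.19 dollars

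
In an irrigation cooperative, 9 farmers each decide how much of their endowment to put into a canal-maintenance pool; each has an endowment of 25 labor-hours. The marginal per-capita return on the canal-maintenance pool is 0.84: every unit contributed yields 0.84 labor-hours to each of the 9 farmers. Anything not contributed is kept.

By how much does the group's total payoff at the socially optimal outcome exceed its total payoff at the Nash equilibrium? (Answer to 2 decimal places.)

1476.00 labor-hours

The private return per contributed unit is 0.84 < 1, so contributing 0 is dominant for every player. At the Nash equilibrium everyone keeps their 25, and the group total is 9 × 25 = 225.
Each contributed unit returns 7.560 to the group as a whole (0.84 to each of 9 players), which exceeds 1, so the social optimum is full contribution: group total = 7.560 × 225 = 1701.00.
Efficiency loss = 1701.00 − 225 = 1476.00.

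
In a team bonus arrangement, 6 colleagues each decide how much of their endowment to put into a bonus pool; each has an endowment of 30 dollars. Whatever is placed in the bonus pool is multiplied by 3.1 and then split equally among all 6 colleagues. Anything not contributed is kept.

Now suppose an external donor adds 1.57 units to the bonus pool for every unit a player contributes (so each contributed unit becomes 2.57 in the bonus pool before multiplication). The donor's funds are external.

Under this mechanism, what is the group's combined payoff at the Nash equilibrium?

1434.06 dollars

Under the mechanism each unit contributed yields 3.1 × 2.57 / 6 = 1.3278 back to its contributor per unit of net cost, which exceeds 1, making full contribution the dominant choice for everyone.
So the Nash equilibrium is full contribution by all 6; the group earns 3.1 × 2.57 × 180 = 1434.06.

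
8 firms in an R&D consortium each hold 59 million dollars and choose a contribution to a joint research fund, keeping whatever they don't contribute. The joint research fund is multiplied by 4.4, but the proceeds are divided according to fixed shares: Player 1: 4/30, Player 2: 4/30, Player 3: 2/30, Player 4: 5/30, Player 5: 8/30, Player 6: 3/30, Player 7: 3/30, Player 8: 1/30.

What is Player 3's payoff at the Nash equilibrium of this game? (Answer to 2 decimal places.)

76.31 million dollars

Each unit j contributes comes back to j as 4.4 × (j's share), so j prefers to contribute only if that share exceeds 1/4.4 = 0.2273; otherwise keeping the unit dominates.
Only Player 5 (8/30) clears that bar, contributing 59; the remaining 7 contribute 0. Total contributed: 59.
Player 3 keeps 59 and receives 4.4 × 59 × 2/30 = 17.31 from the joint research fund, for a payoff of 76.31.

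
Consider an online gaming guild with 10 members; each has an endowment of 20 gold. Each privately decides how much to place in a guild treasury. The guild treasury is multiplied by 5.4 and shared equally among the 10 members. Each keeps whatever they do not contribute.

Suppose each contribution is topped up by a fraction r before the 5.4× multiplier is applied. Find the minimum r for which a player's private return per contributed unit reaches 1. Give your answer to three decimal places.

0.852

With matching at rate r, one contributed unit becomes (1 + r) in the guild treasury and returns 5.4 × (1 + r) / 10 to the contributor.
Setting this equal to 1: 1 + r = 10/5.4 = 1.8519.
So the minimum matching rate is r = 1.8519 − 1 = 0.852.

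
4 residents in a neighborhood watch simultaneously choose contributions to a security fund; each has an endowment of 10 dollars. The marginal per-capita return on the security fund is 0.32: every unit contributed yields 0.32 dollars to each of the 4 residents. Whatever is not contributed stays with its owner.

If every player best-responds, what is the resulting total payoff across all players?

The private return per contributed unit is 0.32 < 1, so contributing 0 is dominant for every player. At the Nash equilibrium everyone keeps their 10, and the group total is 4 × 10 = 40.

40.00 dollars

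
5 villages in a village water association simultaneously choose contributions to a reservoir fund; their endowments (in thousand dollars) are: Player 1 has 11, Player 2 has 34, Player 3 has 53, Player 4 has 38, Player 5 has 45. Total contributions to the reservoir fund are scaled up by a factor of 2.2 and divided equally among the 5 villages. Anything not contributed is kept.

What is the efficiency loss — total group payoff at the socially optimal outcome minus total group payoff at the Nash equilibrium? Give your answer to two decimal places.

217.20 thousand dollars

The private return per contributed unit is 2.2/5 = 0.4400 < 1 for every player regardless of endowment, so the Nash equilibrium is zero contribution and the group total is Σ E_j = 11 + 34 + 53 + 38 + 45 = 181.
Each contributed unit returns 2.200 to the group, so the social optimum is full contribution by everyone: group total = 2.200 × 181 = 398.20.
Efficiency loss = (2.200 − 1) × 181 = 217.20.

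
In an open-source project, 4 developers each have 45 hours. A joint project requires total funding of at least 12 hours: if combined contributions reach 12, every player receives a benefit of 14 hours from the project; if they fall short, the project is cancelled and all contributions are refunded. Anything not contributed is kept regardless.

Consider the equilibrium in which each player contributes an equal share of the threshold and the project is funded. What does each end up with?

Equal share of the threshold: 12/4 = 3.
At this profile no one gains by cutting their contribution: any cut drops the total below 12, the project is cancelled, contributions are refunded, and the deviator ends with 45, which is less than 45 − 3 + 14 = 56. Contributing more than 3 just wastes the excess. So contributing exactly 3 is a best response.
Each player's payoff: 45 − 3 + 14 = 56.

56 hours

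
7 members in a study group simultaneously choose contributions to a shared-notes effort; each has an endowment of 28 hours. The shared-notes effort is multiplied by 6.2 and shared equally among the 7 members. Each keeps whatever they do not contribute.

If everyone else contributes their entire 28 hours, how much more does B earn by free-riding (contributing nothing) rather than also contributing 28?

Switching from a contribution of 28 to 0 lets B keep an extra 28 hours, but lowers the shared-notes effort by 28, which costs B their own share of that drop: 6.2/7 × 28 = 24.80.
Net gain = 28 − 24.80 = 3.20. The private return per contributed unit (0.8857) is below 1, so free-riding is indeed the best response regardless of what the others do.

3.20 hours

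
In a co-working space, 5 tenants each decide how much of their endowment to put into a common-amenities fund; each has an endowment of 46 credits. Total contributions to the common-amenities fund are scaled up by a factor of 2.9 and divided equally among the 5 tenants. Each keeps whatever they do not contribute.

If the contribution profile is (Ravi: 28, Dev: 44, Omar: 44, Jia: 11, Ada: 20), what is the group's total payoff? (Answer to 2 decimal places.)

Total contributed: 28 + 44 + 44 + 11 + 20 = 147; total kept: 5 × 46 − 147 = 83.
The common-amenities fund pays out 2.9 × 147 = 426.30 in aggregate.
Group total = 83 + 426.30 = 509.30.

509.30 credits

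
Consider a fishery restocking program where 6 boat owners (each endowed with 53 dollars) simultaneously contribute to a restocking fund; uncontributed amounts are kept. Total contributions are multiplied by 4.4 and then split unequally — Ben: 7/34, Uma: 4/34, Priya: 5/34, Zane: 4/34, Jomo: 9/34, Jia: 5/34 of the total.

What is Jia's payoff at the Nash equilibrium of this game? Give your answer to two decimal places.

Each unit j contributes comes back to j as 4.4 × (j's share), so j prefers to contribute only if that share exceeds 1/4.4 = 0.2273; otherwise keeping the unit dominates.
Only Jomo (9/34) clears that bar, contributing 53; the remaining 5 contribute 0. Total contributed: 53.
Jia keeps 53 and receives 4.4 × 53 × 5/34 = 34.29 from the restocking fund, for a payoff of 87.29.

87.29 dollars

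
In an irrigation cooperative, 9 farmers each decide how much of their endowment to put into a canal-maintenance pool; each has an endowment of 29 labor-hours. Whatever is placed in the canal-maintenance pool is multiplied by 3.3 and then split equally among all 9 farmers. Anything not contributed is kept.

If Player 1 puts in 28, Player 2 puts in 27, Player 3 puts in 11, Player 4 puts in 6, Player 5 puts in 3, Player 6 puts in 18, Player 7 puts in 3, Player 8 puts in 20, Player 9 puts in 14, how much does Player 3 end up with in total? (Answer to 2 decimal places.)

Total contributed: 28 + 27 + 11 + 6 + 3 + 18 + 3 + 20 + 14 = 130.
Each receives 3.3 × 130 / 9 = 47.67 from the canal-maintenance pool.
Player 3 keeps 29 − 11 = 18, so Player 3's payoff is 18 + 47.67 = 65.67.

65.67 labor-hours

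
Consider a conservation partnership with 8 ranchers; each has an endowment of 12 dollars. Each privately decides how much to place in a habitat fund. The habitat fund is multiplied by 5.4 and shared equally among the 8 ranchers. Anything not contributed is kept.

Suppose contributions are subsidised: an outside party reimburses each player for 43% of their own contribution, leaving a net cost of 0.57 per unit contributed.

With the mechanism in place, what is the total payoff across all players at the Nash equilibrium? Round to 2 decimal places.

The effective private return per unit is now (5.4/8) / 0.57 = 1.1842 > 1, so every player's dominant strategy flips to full contribution.
So the Nash equilibrium is full contribution by all 8; the group earns 8 × (12 × 0.43 + 5.4 × 12) = 559.68.

559.68 dollars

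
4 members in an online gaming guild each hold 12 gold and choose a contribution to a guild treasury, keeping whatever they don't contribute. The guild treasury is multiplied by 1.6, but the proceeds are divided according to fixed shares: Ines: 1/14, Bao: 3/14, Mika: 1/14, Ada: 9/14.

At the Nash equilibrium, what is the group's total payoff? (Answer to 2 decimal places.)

For player j, contributing a unit is worthwhile iff 1.6 × (j's share) ≥ 1, i.e. iff j's share is at least 0.6250.
Ada alone (share 9/14) is above the threshold, contributing 12; the remaining 3 contribute 0. Total contributed: 12.
The guild treasury pays out 1.6 × 12 = 19.20 in total (split across the unequal shares, but the aggregate is all that matters for the group sum).
The 3 free-riders keep 12 each, adding 36. Group total = 36 + 19.20 = 55.20.

55.20 gold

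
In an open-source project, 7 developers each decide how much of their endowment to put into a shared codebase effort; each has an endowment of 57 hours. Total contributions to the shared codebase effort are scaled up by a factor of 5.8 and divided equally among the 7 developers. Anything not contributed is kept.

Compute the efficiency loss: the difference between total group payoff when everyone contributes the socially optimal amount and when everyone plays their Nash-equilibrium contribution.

1915.20 hours

Each contributed unit returns 5.8/7 = 0.8286 to its contributor — below 1 — so contributing 0 is dominant for every player. At the Nash equilibrium everyone keeps their 57, and the group total is 7 × 57 = 399.
Each contributed unit returns 5.800 to the group as a whole (0.8286 to each of 7 players), which exceeds 1, so the social optimum is full contribution: group total = 5.800 × 399 = 2314.20.
Efficiency loss = 2314.20 − 399 = 1915.20.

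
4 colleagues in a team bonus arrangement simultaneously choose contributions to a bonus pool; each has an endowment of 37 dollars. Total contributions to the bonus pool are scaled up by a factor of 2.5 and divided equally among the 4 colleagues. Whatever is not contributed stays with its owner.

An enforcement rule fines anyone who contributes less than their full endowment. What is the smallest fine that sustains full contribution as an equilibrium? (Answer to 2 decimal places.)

Given the others contribute fully, the best deviation is to contribute 0 (any partial contribution still incurs the fine and gives up units whose private return 0.6250 is below 1).
Deviating from 37 to 0 saves 37 dollars but forfeits the deviator's share of the drop in the bonus pool: 2.5/4 × 37 = 23.12.
So the deviation gain is 37 − 23.12 = 13.88, and the fine must be at least 13.88 dollars to wipe it out.

13.88 dollars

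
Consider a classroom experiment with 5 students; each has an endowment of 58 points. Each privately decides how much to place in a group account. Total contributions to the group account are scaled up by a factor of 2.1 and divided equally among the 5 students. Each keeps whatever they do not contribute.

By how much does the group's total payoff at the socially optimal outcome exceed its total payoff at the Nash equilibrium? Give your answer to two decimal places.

Each contributed unit returns 2.1/5 = 0.4200 to its contributor — below 1 — so contributing 0 is dominant for every player. At the Nash equilibrium everyone keeps their 58, and the group total is 5 × 58 = 290.
Each contributed unit returns 2.100 to the group as a whole (0.4200 to each of 5 players), which exceeds 1, so the social optimum is full contribution: group total = 2.100 × 290 = 609.00.
Efficiency loss = 609.00 − 290 = 319.00.

319.00 points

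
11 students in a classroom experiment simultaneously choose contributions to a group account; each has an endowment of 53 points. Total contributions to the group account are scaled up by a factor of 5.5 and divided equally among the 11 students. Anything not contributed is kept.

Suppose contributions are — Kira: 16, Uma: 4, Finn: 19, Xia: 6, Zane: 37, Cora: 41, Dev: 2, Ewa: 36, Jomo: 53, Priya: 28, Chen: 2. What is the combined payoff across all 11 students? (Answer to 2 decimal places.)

Total contributed: 16 + 4 + 19 + 6 + 37 + 41 + 2 + 36 + 53 + 28 + 2 = 244; total kept: 11 × 53 − 244 = 339.
The group account pays out 5.5 × 244 = 1342.00 in aggregate.
Group total = 339 + 1342.00 = 1681.00.

1681.00 points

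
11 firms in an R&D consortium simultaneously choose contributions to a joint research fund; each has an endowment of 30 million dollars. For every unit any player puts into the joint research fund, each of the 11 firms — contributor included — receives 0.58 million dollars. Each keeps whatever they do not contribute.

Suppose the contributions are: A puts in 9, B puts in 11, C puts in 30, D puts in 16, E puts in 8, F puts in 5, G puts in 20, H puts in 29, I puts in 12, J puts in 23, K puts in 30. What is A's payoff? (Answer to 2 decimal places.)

132.94 million dollars

Total contributed: 9 + 11 + 30 + 16 + 8 + 5 + 20 + 29 + 12 + 23 + 30 = 193.
Each receives 0.58 × 193 = 111.94 from the joint research fund.
A keeps 30 − 9 = 21, so A's payoff is 21 + 111.94 = 132.94.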